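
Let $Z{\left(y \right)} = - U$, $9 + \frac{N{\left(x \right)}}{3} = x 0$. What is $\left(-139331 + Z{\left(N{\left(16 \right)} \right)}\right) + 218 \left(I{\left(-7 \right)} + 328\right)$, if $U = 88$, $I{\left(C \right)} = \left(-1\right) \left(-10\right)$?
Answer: $-65735$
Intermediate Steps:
$I{\left(C \right)} = 10$
$N{\left(x \right)} = -27$ ($N{\left(x \right)} = -27 + 3 x 0 = -27 + 3 \cdot 0 = -27 + 0 = -27$)
$Z{\left(y \right)} = -88$ ($Z{\left(y \right)} = \left(-1\right) 88 = -88$)
$\left(-139331 + Z{\left(N{\left(16 \right)} \right)}\right) + 218 \left(I{\left(-7 \right)} + 328\right) = \left(-139331 - 88\right) + 218 \left(10 + 328\right) = -139419 + 218 \cdot 338 = -139419 + 73684 = -65735$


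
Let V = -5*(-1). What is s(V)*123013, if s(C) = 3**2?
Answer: 1107117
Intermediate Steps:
V = 5
s(C) = 9
s(V)*123013 = 9*123013 = 1107117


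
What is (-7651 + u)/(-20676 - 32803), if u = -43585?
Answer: 51236/53479 ≈ 0.95806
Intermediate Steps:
(-7651 + u)/(-20676 - 32803) = (-7651 - 43585)/(-20676 - 32803) = -51236/(-53479) = -51236*(-1/53479) = 51236/53479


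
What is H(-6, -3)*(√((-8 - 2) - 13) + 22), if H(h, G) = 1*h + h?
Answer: -264 - 12*I*√23 ≈ -264.0 - 57.55*I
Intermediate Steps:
H(h, G) = 2*h (H(h, G) = h + h = 2*h)
H(-6, -3)*(√((-8 - 2) - 13) + 22) = (2*(-6))*(√((-8 - 2) - 13) + 22) = -12*(√(-10 - 13) + 22) = -12*(√(-23) + 22) = -12*(I*√23 + 22) = -12*(22 + I*√23) = -264 - 12*I*√23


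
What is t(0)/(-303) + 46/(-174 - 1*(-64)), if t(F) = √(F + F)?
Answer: -23/55 ≈ -0.41818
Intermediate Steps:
t(F) = √2*√F (t(F) = √(2*F) = √2*√F)
t(0)/(-303) + 46/(-174 - 1*(-64)) = (√2*√0)/(-303) + 46/(-174 - 1*(-64)) = (√2*0)*(-1/303) + 46/(-174 + 64) = 0*(-1/303) + 46/(-110) = 0 + 46*(-1/110) = 0 - 23/55 = -23/55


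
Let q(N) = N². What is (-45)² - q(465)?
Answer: -214200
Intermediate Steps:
(-45)² - q(465) = (-45)² - 1*465² = 2025 - 1*216225 = 2025 - 216225 = -214200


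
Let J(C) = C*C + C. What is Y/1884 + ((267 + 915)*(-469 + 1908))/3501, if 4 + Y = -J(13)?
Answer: 177991147/366438 ≈ 485.73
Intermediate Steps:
J(C) = C + C**2 (J(C) = C**2 + C = C + C**2)
Y = -186 (Y = -4 - 13*(1 + 13) = -4 - 13*14 = -4 - 1*182 = -4 - 182 = -186)
Y/1884 + ((267 + 915)*(-469 + 1908))/3501 = -186/1884 + ((267 + 915)*(-469 + 1908))/3501 = -186*1/1884 + (1182*1439)*(1/3501) = -31/314 + 1700898*(1/3501) = -31/314 + 566966/1167 = 177991147/366438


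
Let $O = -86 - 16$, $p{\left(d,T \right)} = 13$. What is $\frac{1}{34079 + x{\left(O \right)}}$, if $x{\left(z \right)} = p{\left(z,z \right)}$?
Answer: $\frac{1}{34092} \approx 2.9332 \cdot 10^{-5}$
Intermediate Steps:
$O = -102$ ($O = -86 - 16 = -102$)
$x{\left(z \right)} = 13$
$\frac{1}{34079 + x{\left(O \right)}} = \frac{1}{34079 + 13} = \frac{1}{34092}$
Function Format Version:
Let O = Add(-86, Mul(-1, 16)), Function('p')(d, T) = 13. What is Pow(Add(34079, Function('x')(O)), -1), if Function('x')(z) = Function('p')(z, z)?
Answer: Rational(1, 34092) ≈ 2.9332e-5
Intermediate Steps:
O = -102 (O = Add(-86, -16) = -102)
Function('x')(z) = 13
Pow(Add(34079, Function('x')(O)), -1) = Pow(Add(34079, 13), -1) = Pow(34092, -1) = Rational(1, 34092)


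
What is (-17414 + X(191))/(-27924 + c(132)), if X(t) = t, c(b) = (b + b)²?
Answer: -5741/13924 ≈ -0.41231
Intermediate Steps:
c(b) = 4*b² (c(b) = (2*b)² = 4*b²)
(-17414 + X(191))/(-27924 + c(132)) = (-17414 + 191)/(-27924 + 4*132²) = -17223/(-27924 + 4*17424) = -17223/(-27924 + 69696) = -17223/41772 = -17223*1/41772 = -5741/13924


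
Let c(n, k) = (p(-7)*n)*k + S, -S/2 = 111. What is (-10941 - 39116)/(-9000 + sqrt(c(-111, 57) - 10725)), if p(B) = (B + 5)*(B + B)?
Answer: 150171000/27062701 + 50057*I*sqrt(188103)/81188103 ≈ 5.549 + 0.26741*I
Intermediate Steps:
S = -222 (S = -2*111 = -222)
p(B) = 2*B*(5 + B) (p(B) = (5 + B)*(2*B) = 2*B*(5 + B))
c(n, k) = -222 + 28*k*n (c(n, k) = ((2*(-7)*(5 - 7))*n)*k - 222 = ((2*(-7)*(-2))*n)*k - 222 = (28*n)*k - 222 = 28*k*n - 222 = -222 + 28*k*n)
(-10941 - 39116)/(-9000 + sqrt(c(-111, 57) - 10725)) = (-10941 - 39116)/(-9000 + sqrt((-222 + 28*57*(-111)) - 10725)) = -50057/(-9000 + sqrt((-222 - 177156) - 10725)) = -50057/(-9000 + sqrt(-177378 - 10725)) = -50057/(-9000 + sqrt(-188103)) = -50057/(-9000 + I*sqrt(188103))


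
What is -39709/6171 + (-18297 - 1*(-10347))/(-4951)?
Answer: -147539809/30552621 ≈ -4.8290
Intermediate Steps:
-39709/6171 + (-18297 - 1*(-10347))/(-4951) = -39709*1/6171 + (-18297 + 10347)*(-1/4951) = -39709/6171 - 7950*(-1/4951) = -39709/6171 + 7950/4951 = -147539809/30552621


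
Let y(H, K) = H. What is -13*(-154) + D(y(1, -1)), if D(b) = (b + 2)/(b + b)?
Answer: 4007/2 ≈ 2003.5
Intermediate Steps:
D(b) = (2 + b)/(2*b) (D(b) = (2 + b)/((2*b)) = (2 + b)*(1/(2*b)) = (2 + b)/(2*b))
-13*(-154) + D(y(1, -1)) = -13*(-154) + (½)*(2 + 1)/1 = 2002 + (½)*1*3 = 2002 + 3/2 = 4007/2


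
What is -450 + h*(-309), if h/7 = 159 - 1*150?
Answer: -19917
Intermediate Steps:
h = 63 (h = 7*(159 - 1*150) = 7*(159 - 150) = 7*9 = 63)
-450 + h*(-309) = -450 + 63*(-309) = -450 - 19467 = -19917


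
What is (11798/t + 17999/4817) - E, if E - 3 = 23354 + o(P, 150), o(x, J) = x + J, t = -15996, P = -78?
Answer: -902518688495/38526366 ≈ -23426.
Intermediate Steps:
o(x, J) = J + x
E = 23429 (E = 3 + (23354 + (150 - 78)) = 3 + (23354 + 72) = 3 + 23426 = 23429)
(11798/t + 17999/4817) - E = (11798/(-15996) + 17999/4817) - 1*23429 = (11798*(-1/15996) + 17999*(1/4817)) - 23429 = (-5899/7998 + 17999/4817) - 23429 = 115540519/38526366 - 23429 = -902518688495/38526366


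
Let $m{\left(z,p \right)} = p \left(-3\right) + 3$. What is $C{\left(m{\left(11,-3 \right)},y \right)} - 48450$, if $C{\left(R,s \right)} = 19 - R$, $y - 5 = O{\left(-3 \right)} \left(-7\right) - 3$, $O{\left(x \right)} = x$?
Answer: $-48443$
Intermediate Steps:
$m{\left(z,p \right)} = 3 - 3 p$ ($m{\left(z,p \right)} = - 3 p + 3 = 3 - 3 p$)
$y = 23$ ($y = 5 - -18 = 5 + \left(21 - 3\right) = 5 + 18 = 23$)
$C{\left(m{\left(11,-3 \right)},y \right)} - 48450 = \left(19 - \left(3 - -9\right)\right) - 48450 = \left(19 - \left(3 + 9\right)\right) - 48450 = \left(19 - 12\right) - 48450 = 7 - 48450 = -48443$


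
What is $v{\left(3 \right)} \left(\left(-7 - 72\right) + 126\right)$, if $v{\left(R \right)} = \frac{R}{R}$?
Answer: $47$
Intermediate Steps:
$v{\left(R \right)} = 1$
$v{\left(3 \right)} \left(\left(-7 - 72\right) + 126\right) = 1 \left(\left(-7 - 72\right) + 126\right) = 1 \left(-79 + 126\right) = 1 \cdot 47 = 47$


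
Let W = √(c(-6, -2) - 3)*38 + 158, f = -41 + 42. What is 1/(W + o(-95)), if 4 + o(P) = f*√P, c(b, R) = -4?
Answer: 1/(154 + I*√95 + 38*I*√7) ≈ 0.0042922 - 0.0030738*I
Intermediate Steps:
f = 1
W = 158 + 38*I*√7 (W = √(-4 - 3)*38 + 158 = √(-7)*38 + 158 = (I*√7)*38 + 158 = 38*I*√7 + 158 = 158 + 38*I*√7 ≈ 158.0 + 100.54*I)
o(P) = -4 + √P (o(P) = -4 + 1*√P = -4 + √P)
1/(W + o(-95)) = 1/((158 + 38*I*√7) + (-4 + √(-95))) = 1/((158 + 38*I*√7) + (-4 + I*√95)) = 1/(154 + I*√95 + 38*I*√7)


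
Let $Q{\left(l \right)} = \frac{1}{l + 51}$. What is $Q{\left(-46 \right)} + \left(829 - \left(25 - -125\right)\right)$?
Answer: $\frac{3396}{5} \approx 679.2$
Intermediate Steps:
$Q{\left(l \right)} = \frac{1}{51 + l}$
$Q{\left(-46 \right)} + \left(829 - \left(25 - -125\right)\right) = \frac{1}{51 - 46} + \left(829 - \left(25 - -125\right)\right) = \frac{1}{5} + \left(829 - \left(25 + 125\right)\right) = \frac{1}{5} + \left(829 - 150\right) = \frac{1}{5} + 679 = \frac{3396}{5}$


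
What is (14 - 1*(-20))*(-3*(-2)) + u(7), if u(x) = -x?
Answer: 197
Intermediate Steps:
(14 - 1*(-20))*(-3*(-2)) + u(7) = (14 - 1*(-20))*(-3*(-2)) - 1*7 = (14 + 20)*6 - 7 = 34*6 - 7 = 204 - 7 = 197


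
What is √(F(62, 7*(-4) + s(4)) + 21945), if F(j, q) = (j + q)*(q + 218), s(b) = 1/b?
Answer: √455377/4 ≈ 168.70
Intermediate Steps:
F(j, q) = (218 + q)*(j + q) (F(j, q) = (j + q)*(218 + q) = (218 + q)*(j + q))
√(F(62, 7*(-4) + s(4)) + 21945) = √(((7*(-4) + 1/4)² + 218*62 + 218*(7*(-4) + 1/4) + 62*(7*(-4) + 1/4)) + 21945) = √(((-28 + ¼)² + 13516 + 218*(-28 + ¼) + 62*(-28 + ¼)) + 21945) = √(((-111/4)² + 13516 + 218*(-111/4) + 62*(-111/4)) + 21945) = √((12321/16 + 13516 - 12099/2 - 3441/2) + 21945) = √(104257/16 + 21945) = √(455377/16) = √455377/4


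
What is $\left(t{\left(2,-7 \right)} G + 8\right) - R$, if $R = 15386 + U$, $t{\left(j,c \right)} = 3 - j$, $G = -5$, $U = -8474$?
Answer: $-6909$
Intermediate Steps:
$R = 6912$ ($R = 15386 - 8474 = 6912$)
$\left(t{\left(2,-7 \right)} G + 8\right) - R = \left(\left(3 - 2\right) \left(-5\right) + 8\right) - 6912 = \left(1 \left(-5\right) + 8\right) - 6912 = \left(-5 + 8\right) - 6912 = 3 - 6912 = -6909$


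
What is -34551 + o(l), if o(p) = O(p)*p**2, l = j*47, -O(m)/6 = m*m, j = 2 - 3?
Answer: -29312637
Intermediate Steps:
j = -1
O(m) = -6*m**2 (O(m) = -6*m*m = -6*m**2)
l = -47 (l = -1*47 = -47)
o(p) = -6*p**4 (o(p) = (-6*p**2)*p**2 = -6*p**4)
-34551 + o(l) = -34551 - 6*(-47)**4 = -34551 - 6*4879681 = -34551 - 29278086 = -29312637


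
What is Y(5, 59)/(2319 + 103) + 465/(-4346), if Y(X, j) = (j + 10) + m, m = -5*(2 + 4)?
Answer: -239184/2631503 ≈ -0.090893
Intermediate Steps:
m = -30 (m = -5*6 = -30)
Y(X, j) = -20 + j (Y(X, j) = (j + 10) - 30 = (10 + j) - 30 = -20 + j)
Y(5, 59)/(2319 + 103) + 465/(-4346) = (-20 + 59)/(2319 + 103) + 465/(-4346) = 39/2422 + 465*(-1/4346) = 39*(1/2422) - 465/4346 = 39/2422 - 465/4346 = -239184/2631503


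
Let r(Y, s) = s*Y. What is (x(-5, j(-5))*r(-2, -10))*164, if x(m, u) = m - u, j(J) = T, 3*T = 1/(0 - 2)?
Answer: -47560/3 ≈ -15853.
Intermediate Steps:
r(Y, s) = Y*s
T = -1/6 (T = 1/(3*(0 - 2)) = (1/3)/(-2) = (1/3)*(-1/2) = -1/6 ≈ -0.16667)
j(J) = -1/6
(x(-5, j(-5))*r(-2, -10))*164 = ((-5 - 1*(-1/6))*(-2*(-10)))*164 = ((-5 + 1/6)*20)*164 = -29/6*20*164 = -290/3*164 = -47560/3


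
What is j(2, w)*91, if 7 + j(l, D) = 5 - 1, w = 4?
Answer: -273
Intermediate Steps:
j(l, D) = -3 (j(l, D) = -7 + (5 - 1) = -7 + 4 = -3)
j(2, w)*91 = -3*91 = -273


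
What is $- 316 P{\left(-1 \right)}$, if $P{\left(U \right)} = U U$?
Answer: $-316$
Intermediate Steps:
$P{\left(U \right)} = U^{2}$
$- 316 P{\left(-1 \right)} = - 316 \left(-1\right)^{2} = \left(-316\right) 1 = -316$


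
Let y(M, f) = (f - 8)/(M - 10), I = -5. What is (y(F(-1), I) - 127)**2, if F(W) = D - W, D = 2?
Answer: 767376/49 ≈ 15661.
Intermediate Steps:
F(W) = 2 - W
y(M, f) = (-8 + f)/(-10 + M)
(y(F(-1), I) - 127)**2 = ((-8 - 5)/(-10 + (2 - 1*(-1))) - 127)**2 = (-13/(-10 + (2 + 1)) - 127)**2 = (-13/(-10 + 3) - 127)**2 = (-13/(-7) - 127)**2 = (-1/7*(-13) - 127)**2 = (13/7 - 127)**2 = (-876/7)**2 = 767376/49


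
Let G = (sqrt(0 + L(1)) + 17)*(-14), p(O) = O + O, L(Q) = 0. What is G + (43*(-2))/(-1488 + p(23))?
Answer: -171555/721 ≈ -237.94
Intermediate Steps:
p(O) = 2*O
G = -238 (G = (sqrt(0 + 0) + 17)*(-14) = (sqrt(0) + 17)*(-14) = (0 + 17)*(-14) = 17*(-14) = -238)
G + (43*(-2))/(-1488 + p(23)) = -238 + (43*(-2))/(-1488 + 2*23) = -238 - 86/(-1488 + 46) = -238 - 86/(-1442) = -238 - 1/1442*(-86) = -238 + 43/721 = -171555/721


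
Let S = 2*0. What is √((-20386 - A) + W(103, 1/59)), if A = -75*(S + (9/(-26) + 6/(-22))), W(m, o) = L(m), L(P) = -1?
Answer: I*√1671371702/286 ≈ 142.95*I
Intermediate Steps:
S = 0
W(m, o) = -1
A = 13275/286 (A = -75*(0 + (9/(-26) + 6/(-22))) = -75*(0 + (9*(-1/26) + 6*(-1/22))) = -75*(0 + (-9/26 - 3/11)) = -75*(0 - 177/286) = -75*(-177/286) = 13275/286 ≈ 46.416)
√((-20386 - A) + W(103, 1/59)) = √((-20386 - 1*13275/286) - 1) = √((-20386 - 13275/286) - 1) = √(-5843671/286 - 1) = √(-5843957/286) = I*√1671371702/286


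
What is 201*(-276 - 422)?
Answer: -140298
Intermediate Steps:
201*(-276 - 422) = 201*(-698) = -140298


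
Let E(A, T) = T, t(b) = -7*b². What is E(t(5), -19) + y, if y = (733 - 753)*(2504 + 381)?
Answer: -57719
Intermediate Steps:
y = -57700 (y = -20*2885 = -57700)
E(t(5), -19) + y = -19 - 57700 = -57719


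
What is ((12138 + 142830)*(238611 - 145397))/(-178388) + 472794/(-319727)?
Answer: -1154650173330894/14258865019 ≈ -80978.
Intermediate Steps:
((12138 + 142830)*(238611 - 145397))/(-178388) + 472794/(-319727) = (154968*93214)*(-1/178388) + 472794*(-1/319727) = 14445187152*(-1/178388) - 472794/319727 = -3611296788/44597 - 472794/319727 = -1154650173330894/14258865019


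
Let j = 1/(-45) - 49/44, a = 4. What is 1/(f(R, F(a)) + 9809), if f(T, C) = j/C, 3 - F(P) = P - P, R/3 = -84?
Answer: 5940/58263211 ≈ 0.00010195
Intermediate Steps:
R = -252 (R = 3*(-84) = -252)
F(P) = 3 (F(P) = 3 - (P - P) = 3 - 1*0 = 3 + 0 = 3)
j = -2249/1980 (j = 1*(-1/45) - 49*1/44 = -1/45 - 49/44 = -2249/1980 ≈ -1.1359)
f(T, C) = -2249/(1980*C)
1/(f(R, F(a)) + 9809) = 1/(-2249/1980/3 + 9809) = 1/(-2249/1980*⅓ + 9809) = 1/(-2249/5940 + 9809) = 1/(58263211/5940) = 5940/58263211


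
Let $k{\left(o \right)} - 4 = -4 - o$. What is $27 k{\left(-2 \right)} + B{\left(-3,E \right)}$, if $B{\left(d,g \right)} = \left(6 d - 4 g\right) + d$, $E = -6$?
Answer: $57$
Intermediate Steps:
$k{\left(o \right)} = - o$ ($k{\left(o \right)} = 4 - \left(4 + o\right) = - o$)
$B{\left(d,g \right)} = - 4 g + 7 d$ ($B{\left(d,g \right)} = \left(- 4 g + 6 d\right) + d = - 4 g + 7 d$)
$27 k{\left(-2 \right)} + B{\left(-3,E \right)} = 27 \left(\left(-1\right) \left(-2\right)\right) + \left(\left(-4\right) \left(-6\right) + 7 \left(-3\right)\right) = 27 \cdot 2 + \left(24 - 21\right) = 54 + 3 = 57$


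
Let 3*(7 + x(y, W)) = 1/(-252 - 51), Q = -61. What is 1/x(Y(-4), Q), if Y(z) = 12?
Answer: -909/6364 ≈ -0.14283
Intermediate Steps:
x(y, W) = -6364/909 (x(y, W) = -7 + 1/(3*(-252 - 51)) = -7 + (1/3)/(-303) = -7 + (1/3)*(-1/303) = -7 - 1/909 = -6364/909)
1/x(Y(-4), Q) = 1/(-6364/909) = -909/6364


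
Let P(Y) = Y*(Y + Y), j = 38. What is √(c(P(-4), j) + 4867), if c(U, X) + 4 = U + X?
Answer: √4933 ≈ 70.235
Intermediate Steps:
P(Y) = 2*Y² (P(Y) = Y*(2*Y) = 2*Y²)
c(U, X) = -4 + U + X (c(U, X) = -4 + (U + X) = -4 + U + X)
√(c(P(-4), j) + 4867) = √((-4 + 2*(-4)² + 38) + 4867) = √((-4 + 2*16 + 38) + 4867) = √((-4 + 32 + 38) + 4867) = √(66 + 4867) = √4933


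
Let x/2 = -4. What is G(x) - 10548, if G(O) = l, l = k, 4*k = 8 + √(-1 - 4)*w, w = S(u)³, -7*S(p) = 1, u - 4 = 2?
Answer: -10546 - I*√5/1372 ≈ -10546.0 - 0.0016298*I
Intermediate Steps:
u = 6 (u = 4 + 2 = 6)
S(p) = -⅐ (S(p) = -⅐*1 = -⅐)
x = -8 (x = 2*(-4) = -8)
w = -1/343 (w = (-⅐)³ = -1/343 ≈ -0.0029155)
k = 2 - I*√5/1372 (k = (8 + √(-1 - 4)*(-1/343))/4 = (8 + √(-5)*(-1/343))/4 = (8 + (I*√5)*(-1/343))/4 = (8 - I*√5/343)/4 = 2 - I*√5/1372 ≈ 2.0 - 0.0016298*I)
l = 2 - I*√5/1372 ≈ 2.0 - 0.0016298*I
G(O) = 2 - I*√5/1372
G(x) - 10548 = (2 - I*√5/1372) - 10548 = -10546 - I*√5/1372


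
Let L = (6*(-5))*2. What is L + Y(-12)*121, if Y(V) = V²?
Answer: 17364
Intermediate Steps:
L = -60 (L = -30*2 = -60)
L + Y(-12)*121 = -60 + (-12)²*121 = -60 + 144*121 = -60 + 17424 = 17364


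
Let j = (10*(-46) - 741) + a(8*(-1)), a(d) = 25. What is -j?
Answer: 1176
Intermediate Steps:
j = -1176 (j = (10*(-46) - 741) + 25 = (-460 - 741) + 25 = -1201 + 25 = -1176)
-j = -1*(-1176) = 1176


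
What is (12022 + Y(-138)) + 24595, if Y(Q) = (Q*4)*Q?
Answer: 112793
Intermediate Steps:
Y(Q) = 4*Q² (Y(Q) = (4*Q)*Q = 4*Q²)
(12022 + Y(-138)) + 24595 = (12022 + 4*(-138)²) + 24595 = (12022 + 4*19044) + 24595 = (12022 + 76176) + 24595 = 88198 + 24595 = 112793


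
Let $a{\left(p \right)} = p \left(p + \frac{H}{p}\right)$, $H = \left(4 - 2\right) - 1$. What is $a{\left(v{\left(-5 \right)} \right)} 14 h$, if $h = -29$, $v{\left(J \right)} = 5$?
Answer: $-10556$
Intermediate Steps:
$H = 1$ ($H = 2 - 1 = 1$)
$a{\left(p \right)} = p \left(p + \frac{1}{p}\right)$ ($a{\left(p \right)} = p \left(p + 1 \frac{1}{p}\right) = p \left(p + \frac{1}{p}\right)$)
$a{\left(v{\left(-5 \right)} \right)} 14 h = \left(1 + 5^{2}\right) 14 \left(-29\right) = \left(1 + 25\right) 14 \left(-29\right) = 26 \cdot 14 \left(-29\right) = 364 \left(-29\right) = -10556$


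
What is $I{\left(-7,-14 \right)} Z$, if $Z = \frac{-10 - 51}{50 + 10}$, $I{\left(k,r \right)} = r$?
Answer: $\frac{427}{30} \approx 14.233$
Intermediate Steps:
$Z = - \frac{61}{60} \approx -1.0167$
$I{\left(-7,-14 \right)} Z = \left(-14\right) \left(- \frac{61}{60}\right) = \frac{427}{30}$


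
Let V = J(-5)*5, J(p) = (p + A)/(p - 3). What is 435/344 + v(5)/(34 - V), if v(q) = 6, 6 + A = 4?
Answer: 39869/27176 ≈ 1.4671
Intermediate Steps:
A = -2 (A = -6 + 4 = -2)
J(p) = (-2 + p)/(-3 + p) (J(p) = (p - 2)/(p - 3) = (-2 + p)/(-3 + p))
V = 35/8 (V = ((-2 - 5)/(-3 - 5))*5 = (-7/(-8))*5 = -⅛*(-7)*5 = (7/8)*5 = 35/8 ≈ 4.3750)
435/344 + v(5)/(34 - V) = 435/344 + 6/(34 - 1*35/8) = 435*(1/344) + 6/(34 - 35/8) = 435/344 + 6/(237/8) = 435/344 + 6*(8/237) = 435/344 + 16/79 = 39869/27176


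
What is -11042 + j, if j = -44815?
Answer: -55857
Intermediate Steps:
-11042 + j = -11042 - 44815 = -55857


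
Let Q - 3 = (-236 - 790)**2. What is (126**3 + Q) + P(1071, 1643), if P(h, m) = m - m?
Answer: 3053055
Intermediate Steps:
Q = 1052679 (Q = 3 + (-236 - 790)**2 = 3 + (-1026)**2 = 3 + 1052676 = 1052679)
P(h, m) = 0
(126**3 + Q) + P(1071, 1643) = (126**3 + 1052679) + 0 = (2000376 + 1052679) + 0 = 3053055 + 0 = 3053055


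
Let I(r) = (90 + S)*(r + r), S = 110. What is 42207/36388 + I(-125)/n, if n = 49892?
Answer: 6508901/41260684 ≈ 0.15775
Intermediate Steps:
I(r) = 400*r (I(r) = (90 + 110)*(r + r) = 200*(2*r) = 400*r)
42207/36388 + I(-125)/n = 42207/36388 + (400*(-125))/49892 = 42207*(1/36388) - 50000*1/49892 = 3837/3308 - 12500/12473 = 6508901/41260684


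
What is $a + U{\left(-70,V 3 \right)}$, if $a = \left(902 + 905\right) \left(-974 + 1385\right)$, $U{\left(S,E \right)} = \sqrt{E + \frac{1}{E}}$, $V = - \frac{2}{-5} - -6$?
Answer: $742677 + \frac{\sqrt{277230}}{120} \approx 7.4268 \cdot 10^{5}$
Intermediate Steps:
$V = \frac{32}{5}$ ($V = \left(-2\right) \left(- \frac{1}{5}\right) + 6 = \frac{2}{5} + 6 = \frac{32}{5} \approx 6.4$)
$a = 742677$ ($a = 1807 \cdot 411 = 742677$)
$a + U{\left(-70,V 3 \right)} = 742677 + \sqrt{\frac{32}{5} \cdot 3 + \frac{1}{\frac{32}{5} \cdot 3}} = 742677 + \sqrt{\frac{96}{5} + \frac{1}{\frac{96}{5}}} = 742677 + \sqrt{\frac{96}{5} + \frac{5}{96}} = 742677 + \sqrt{\frac{9241}{480}} = 742677 + \frac{\sqrt{277230}}{120}$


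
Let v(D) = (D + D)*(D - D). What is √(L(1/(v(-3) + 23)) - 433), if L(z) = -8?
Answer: 21*I ≈ 21.0*I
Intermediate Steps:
v(D) = 0 (v(D) = (2*D)*0 = 0)
√(L(1/(v(-3) + 23)) - 433) = √(-8 - 433) = √(-441) = 21*I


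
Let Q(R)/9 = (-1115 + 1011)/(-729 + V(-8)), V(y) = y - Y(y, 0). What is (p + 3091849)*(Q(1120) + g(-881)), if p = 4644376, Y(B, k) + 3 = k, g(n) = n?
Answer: -2497709867275/367 ≈ -6.8057e+9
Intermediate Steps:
Y(B, k) = -3 + k
V(y) = 3 + y (V(y) = y - (-3 + 0) = y - 1*(-3) = y + 3 = 3 + y)
Q(R) = 468/367 (Q(R) = 9*((-1115 + 1011)/(-729 + (3 - 8))) = 9*(-104/(-729 - 5)) = 9*(-104/(-734)) = 9*(-104*(-1/734)) = 9*(52/367) = 468/367)
(p + 3091849)*(Q(1120) + g(-881)) = (4644376 + 3091849)*(468/367 - 881) = 7736225*(-322859/367) = -2497709867275/367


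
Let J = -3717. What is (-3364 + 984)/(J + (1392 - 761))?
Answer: 1190/1543 ≈ 0.77122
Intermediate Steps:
(-3364 + 984)/(J + (1392 - 761)) = (-3364 + 984)/(-3717 + (1392 - 761)) = -2380/(-3717 + 631) = -2380/(-3086) = -2380*(-1/3086) = 1190/1543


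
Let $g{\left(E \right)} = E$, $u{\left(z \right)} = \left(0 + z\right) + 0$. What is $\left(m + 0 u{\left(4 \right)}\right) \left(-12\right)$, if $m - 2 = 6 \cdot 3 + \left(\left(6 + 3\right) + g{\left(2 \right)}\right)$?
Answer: $-372$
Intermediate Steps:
$u{\left(z \right)} = z$ ($u{\left(z \right)} = z + 0 = z$)
$m = 31$ ($m = 2 + \left(6 \cdot 3 + \left(\left(6 + 3\right) + 2\right)\right) = 2 + \left(18 + \left(9 + 2\right)\right) = 2 + \left(18 + 11\right) = 2 + 29 = 31$)
$\left(m + 0 u{\left(4 \right)}\right) \left(-12\right) = \left(31 + 0 \cdot 4\right) \left(-12\right) = \left(31 + 0\right) \left(-12\right) = 31 \left(-12\right) = -372$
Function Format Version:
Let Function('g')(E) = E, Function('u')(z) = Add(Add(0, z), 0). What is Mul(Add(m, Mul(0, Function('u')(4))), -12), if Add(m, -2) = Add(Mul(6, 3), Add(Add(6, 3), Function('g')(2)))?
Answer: -372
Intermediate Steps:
Function('u')(z) = z (Function('u')(z) = Add(z, 0) = z)
m = 31 (m = Add(2, Add(Mul(6, 3), Add(Add(6, 3), 2))) = Add(2, Add(18, Add(9, 2))) = Add(2, Add(18, 11)) = Add(2, 29) = 31)
Mul(Add(m, Mul(0, Function('u')(4))), -12) = Mul(Add(31, Mul(0, 4)), -12) = Mul(Add(31, 0), -12) = Mul(31, -12) = -372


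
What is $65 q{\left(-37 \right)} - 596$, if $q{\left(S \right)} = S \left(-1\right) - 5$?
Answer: $1484$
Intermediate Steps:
$q{\left(S \right)} = -5 - S$ ($q{\left(S \right)} = - S - 5 = -5 - S$)
$65 q{\left(-37 \right)} - 596 = 65 \left(-5 - -37\right) - 596 = 65 \left(-5 + 37\right) - 596 = 65 \cdot 32 - 596 = 2080 - 596 = 1484$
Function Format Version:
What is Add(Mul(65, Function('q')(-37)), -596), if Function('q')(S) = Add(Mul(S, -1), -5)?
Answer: 1484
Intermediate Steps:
Function('q')(S) = Add(-5, Mul(-1, S)) (Function('q')(S) = Add(Mul(-1, S), -5) = Add(-5, Mul(-1, S)))
Add(Mul(65, Function('q')(-37)), -596) = Add(Mul(65, Add(-5, Mul(-1, -37))), -596) = Add(Mul(65, Add(-5, 37)), -596) = Add(Mul(65, 32), -596) = Add(2080, -596) = 1484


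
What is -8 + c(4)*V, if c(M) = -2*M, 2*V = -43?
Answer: 164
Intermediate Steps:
V = -43/2 (V = (1/2)*(-43) = -43/2 ≈ -21.500)
-8 + c(4)*V = -8 - 2*4*(-43/2) = -8 - 8*(-43/2) = -8 + 172 = 164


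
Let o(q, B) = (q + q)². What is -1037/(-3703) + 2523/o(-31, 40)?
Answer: 13328897/14234332 ≈ 0.93639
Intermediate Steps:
o(q, B) = 4*q² (o(q, B) = (2*q)² = 4*q²)
-1037/(-3703) + 2523/o(-31, 40) = -1037/(-3703) + 2523/((4*(-31)²)) = -1037*(-1/3703) + 2523/((4*961)) = 1037/3703 + 2523/3844 = 13328897/14234332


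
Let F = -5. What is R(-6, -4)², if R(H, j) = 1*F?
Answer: 25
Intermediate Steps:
R(H, j) = -5 (R(H, j) = 1*(-5) = -5)
R(-6, -4)² = (-5)² = 25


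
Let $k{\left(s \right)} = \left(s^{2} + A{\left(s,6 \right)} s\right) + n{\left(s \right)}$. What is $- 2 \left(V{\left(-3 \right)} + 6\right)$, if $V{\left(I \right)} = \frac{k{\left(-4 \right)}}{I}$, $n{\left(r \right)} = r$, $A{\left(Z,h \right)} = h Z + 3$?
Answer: $52$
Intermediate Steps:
$A{\left(Z,h \right)} = 3 + Z h$ ($A{\left(Z,h \right)} = Z h + 3 = 3 + Z h$)
$k{\left(s \right)} = s + s^{2} + s \left(3 + 6 s\right)$ ($k{\left(s \right)} = \left(s^{2} + \left(3 + s 6\right) s\right) + s = \left(s^{2} + \left(3 + 6 s\right) s\right) + s = \left(s^{2} + s \left(3 + 6 s\right)\right) + s = s + s^{2} + s \left(3 + 6 s\right)$)
$V{\left(I \right)} = \frac{96}{I}$ ($V{\left(I \right)} = \frac{\left(-4\right) \left(4 + 7 \left(-4\right)\right)}{I} = \frac{\left(-4\right) \left(4 - 28\right)}{I} = \frac{\left(-4\right) \left(-24\right)}{I} = \frac{96}{I}$)
$- 2 \left(V{\left(-3 \right)} + 6\right) = - 2 \left(\frac{96}{-3} + 6\right) = - 2 \left(96 \left(- \frac{1}{3}\right) + 6\right) = - 2 \left(-32 + 6\right) = \left(-2\right) \left(-26\right) = 52$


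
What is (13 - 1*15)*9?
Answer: -18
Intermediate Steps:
(13 - 1*15)*9 = (13 - 15)*9 = -2*9 = -18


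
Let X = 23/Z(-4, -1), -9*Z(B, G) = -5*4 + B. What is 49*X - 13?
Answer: 3277/8 ≈ 409.63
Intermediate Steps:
Z(B, G) = 20/9 - B/9 (Z(B, G) = -(-5*4 + B)/9 = -(-20 + B)/9 = 20/9 - B/9)
X = 69/8 (X = 23/(20/9 - ⅑*(-4)) = 23/(20/9 + 4/9) = 23/(8/3) = 23*(3/8) = 69/8 ≈ 8.6250)
49*X - 13 = 49*(69/8) - 13 = 3381/8 - 13 = 3277/8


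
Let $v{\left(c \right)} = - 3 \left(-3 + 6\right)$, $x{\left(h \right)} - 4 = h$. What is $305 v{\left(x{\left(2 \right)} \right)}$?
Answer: $-2745$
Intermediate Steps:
$x{\left(h \right)} = 4 + h$
$v{\left(c \right)} = -9$ ($v{\left(c \right)} = \left(-3\right) 3 = -9$)
$305 v{\left(x{\left(2 \right)} \right)} = 305 \left(-9\right) = -2745$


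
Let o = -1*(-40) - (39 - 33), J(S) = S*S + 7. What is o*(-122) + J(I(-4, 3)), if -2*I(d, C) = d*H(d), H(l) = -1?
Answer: -4137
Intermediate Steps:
I(d, C) = d/2 (I(d, C) = -d*(-1)/2 = -(-1)*d/2 = d/2)
J(S) = 7 + S² (J(S) = S² + 7 = 7 + S²)
o = 34 (o = 40 - 1*6 = 40 - 6 = 34)
o*(-122) + J(I(-4, 3)) = 34*(-122) + (7 + ((½)*(-4))²) = -4148 + (7 + (-2)²) = -4148 + (7 + 4) = -4148 + 11 = -4137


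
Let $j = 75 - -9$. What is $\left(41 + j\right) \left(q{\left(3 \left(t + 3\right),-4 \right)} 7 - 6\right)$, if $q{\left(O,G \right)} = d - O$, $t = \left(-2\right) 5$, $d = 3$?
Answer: $20250$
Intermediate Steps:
$j = 84$ ($j = 75 + 9 = 84$)
$t = -10$
$q{\left(O,G \right)} = 3 - O$
$\left(41 + j\right) \left(q{\left(3 \left(t + 3\right),-4 \right)} 7 - 6\right) = \left(41 + 84\right) \left(\left(3 - 3 \left(-10 + 3\right)\right) 7 - 6\right) = 125 \left(\left(3 - 3 \left(-7\right)\right) 7 - 6\right) = 125 \left(\left(3 - -21\right) 7 - 6\right) = 125 \left(\left(3 + 21\right) 7 - 6\right) = 125 \left(24 \cdot 7 - 6\right) = 125 \left(168 - 6\right) = 125 \cdot 162 = 20250$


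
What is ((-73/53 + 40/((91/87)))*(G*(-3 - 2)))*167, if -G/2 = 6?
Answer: 1781525940/4823 ≈ 3.6938e+5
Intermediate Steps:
G = -12 (G = -2*6 = -12)
((-73/53 + 40/((91/87)))*(G*(-3 - 2)))*167 = ((-73/53 + 40/((91/87)))*(-12*(-3 - 2)))*167 = ((-73*1/53 + 40/((91*(1/87))))*(-12*(-5)))*167 = ((-73/53 + 40/(91/87))*60)*167 = ((-73/53 + 40*(87/91))*60)*167 = ((-73/53 + 3480/91)*60)*167 = ((177797/4823)*60)*167 = (10667820/4823)*167 = 1781525940/4823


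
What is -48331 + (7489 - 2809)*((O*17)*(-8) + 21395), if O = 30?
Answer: 80985869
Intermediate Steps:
-48331 + (7489 - 2809)*((O*17)*(-8) + 21395) = -48331 + (7489 - 2809)*((30*17)*(-8) + 21395) = -48331 + 4680*(510*(-8) + 21395) = -48331 + 4680*(-4080 + 21395) = -48331 + 4680*17315 = -48331 + 81034200 = 80985869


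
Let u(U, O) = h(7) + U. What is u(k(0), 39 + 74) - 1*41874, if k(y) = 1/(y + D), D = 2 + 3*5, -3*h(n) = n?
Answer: -2135690/51 ≈ -41876.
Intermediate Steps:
h(n) = -n/3
D = 17 (D = 2 + 15 = 17)
k(y) = 1/(17 + y) (k(y) = 1/(y + 17) = 1/(17 + y))
u(U, O) = -7/3 + U (u(U, O) = -⅓*7 + U = -7/3 + U)
u(k(0), 39 + 74) - 1*41874 = (-7/3 + 1/(17 + 0)) - 1*41874 = (-7/3 + 1/17) - 41874 = -116/51 - 41874 = -2135690/51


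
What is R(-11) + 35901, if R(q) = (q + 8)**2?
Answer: 35910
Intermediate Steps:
R(q) = (8 + q)**2
R(-11) + 35901 = (8 - 11)**2 + 35901 = (-3)**2 + 35901 = 9 + 35901 = 35910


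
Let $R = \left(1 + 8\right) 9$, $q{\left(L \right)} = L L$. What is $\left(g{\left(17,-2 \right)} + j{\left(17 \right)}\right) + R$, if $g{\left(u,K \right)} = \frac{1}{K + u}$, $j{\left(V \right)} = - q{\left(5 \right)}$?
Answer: $\frac{841}{15} \approx 56.067$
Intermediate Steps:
$q{\left(L \right)} = L^{2}$
$j{\left(V \right)} = -25$ ($j{\left(V \right)} = - 5^{2} = \left(-1\right) 25 = -25$)
$R = 81$ ($R = 9 \cdot 9 = 81$)
$\left(g{\left(17,-2 \right)} + j{\left(17 \right)}\right) + R = \left(\frac{1}{-2 + 17} - 25\right) + 81 = \left(\frac{1}{15} - 25\right) + 81 = - \frac{374}{15} + 81 = \frac{841}{15}$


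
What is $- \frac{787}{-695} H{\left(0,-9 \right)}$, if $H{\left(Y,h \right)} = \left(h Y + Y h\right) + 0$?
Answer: $0$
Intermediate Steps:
$H{\left(Y,h \right)} = 2 Y h$ ($H{\left(Y,h \right)} = \left(Y h + Y h\right) + 0 = 2 Y h + 0 = 2 Y h$)
$- \frac{787}{-695} H{\left(0,-9 \right)} = - \frac{787}{-695} \cdot 2 \cdot 0 \left(-9\right) = \left(-787\right) \left(- \frac{1}{695}\right) 0 = \frac{787}{695} \cdot 0 = 0$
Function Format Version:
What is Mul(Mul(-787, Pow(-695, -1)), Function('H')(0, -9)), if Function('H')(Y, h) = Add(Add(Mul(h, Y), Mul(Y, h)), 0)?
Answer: 0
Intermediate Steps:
Function('H')(Y, h) = Mul(2, Y, h) (Function('H')(Y, h) = Add(Add(Mul(Y, h), Mul(Y, h)), 0) = Add(Mul(2, Y, h), 0) = Mul(2, Y, h))
Mul(Mul(-787, Pow(-695, -1)), Function('H')(0, -9)) = Mul(Mul(-787, Pow(-695, -1)), Mul(2, 0, -9)) = Mul(Mul(-787, Rational(-1, 695)), 0) = Mul(Rational(787, 695), 0) = 0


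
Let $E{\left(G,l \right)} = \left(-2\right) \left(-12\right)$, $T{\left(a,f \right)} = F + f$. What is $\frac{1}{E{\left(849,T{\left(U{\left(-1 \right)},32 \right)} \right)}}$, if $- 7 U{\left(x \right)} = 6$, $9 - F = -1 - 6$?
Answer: $\frac{1}{24} \approx 0.041667$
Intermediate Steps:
$F = 16$ ($F = 9 - \left(-1 - 6\right) = 9 - -7 = 9 + 7 = 16$)
$U{\left(x \right)} = - \frac{6}{7}$ ($U{\left(x \right)} = \left(- \frac{1}{7}\right) 6 = - \frac{6}{7}$)
$T{\left(a,f \right)} = 16 + f$
$E{\left(G,l \right)} = 24$
$\frac{1}{E{\left(849,T{\left(U{\left(-1 \right)},32 \right)} \right)}} = \frac{1}{24}$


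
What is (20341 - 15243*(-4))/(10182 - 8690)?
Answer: 81313/1492 ≈ 54.499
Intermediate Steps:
(20341 - 15243*(-4))/(10182 - 8690) = (20341 + 60972)/1492 = 81313*(1/1492) = 81313/1492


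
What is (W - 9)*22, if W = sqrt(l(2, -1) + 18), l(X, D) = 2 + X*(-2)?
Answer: -110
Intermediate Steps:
l(X, D) = 2 - 2*X
W = 4 (W = sqrt((2 - 2*2) + 18) = sqrt((2 - 4) + 18) = sqrt(-2 + 18) = sqrt(16) = 4)
(W - 9)*22 = (4 - 9)*22 = -5*22 = -110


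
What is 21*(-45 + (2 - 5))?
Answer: -1008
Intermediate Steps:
21*(-45 + (2 - 5)) = 21*(-45 - 3) = 21*(-48) = -1008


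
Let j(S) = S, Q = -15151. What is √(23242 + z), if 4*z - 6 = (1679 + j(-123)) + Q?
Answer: √79379/2 ≈ 140.87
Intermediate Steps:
z = -13589/4 (z = 3/2 + ((1679 - 123) - 15151)/4 = 3/2 + (1556 - 15151)/4 = 3/2 + (¼)*(-13595) = 3/2 - 13595/4 = -13589/4 ≈ -3397.3)
√(23242 + z) = √(23242 - 13589/4) = √(79379/4) = √79379/2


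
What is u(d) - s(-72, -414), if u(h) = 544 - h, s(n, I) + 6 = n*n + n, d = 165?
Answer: -4727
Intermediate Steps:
s(n, I) = -6 + n + n² (s(n, I) = -6 + (n*n + n) = -6 + (n² + n) = -6 + (n + n²) = -6 + n + n²)
u(d) - s(-72, -414) = (544 - 1*165) - (-6 - 72 + (-72)²) = (544 - 165) - (-6 - 72 + 5184) = 379 - 1*5106 = 379 - 5106 = -4727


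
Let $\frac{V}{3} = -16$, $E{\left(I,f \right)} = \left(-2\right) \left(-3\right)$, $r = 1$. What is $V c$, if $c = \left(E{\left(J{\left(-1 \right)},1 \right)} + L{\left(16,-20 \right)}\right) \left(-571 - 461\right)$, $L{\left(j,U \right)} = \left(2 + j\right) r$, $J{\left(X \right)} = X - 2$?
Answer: $1188864$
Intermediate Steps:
$J{\left(X \right)} = -2 + X$ ($J{\left(X \right)} = X - 2 = -2 + X$)
$E{\left(I,f \right)} = 6$
$L{\left(j,U \right)} = 2 + j$ ($L{\left(j,U \right)} = \left(2 + j\right) 1 = 2 + j$)
$V = -48$ ($V = 3 \left(-16\right) = -48$)
$c = -24768$ ($c = \left(6 + \left(2 + 16\right)\right) \left(-571 - 461\right) = \left(6 + 18\right) \left(-1032\right) = 24 \left(-1032\right) = -24768$)
$V c = \left(-48\right) \left(-24768\right) = 1188864$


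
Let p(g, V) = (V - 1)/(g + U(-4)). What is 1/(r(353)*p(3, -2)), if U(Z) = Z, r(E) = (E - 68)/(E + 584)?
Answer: 937/855 ≈ 1.0959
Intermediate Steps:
r(E) = (-68 + E)/(584 + E)
p(g, V) = (-1 + V)/(-4 + g) (p(g, V) = (V - 1)/(g - 4) = (-1 + V)/(-4 + g))
1/(r(353)*p(3, -2)) = 1/(((-68 + 353)/(584 + 353))*((-1 - 2)/(-4 + 3))) = 1/((285/937)*(-3/(-1))) = 1/(((1/937)*285)*(-1*(-3))) = 1/((285/937)*3) = 1/(855/937) = 937/855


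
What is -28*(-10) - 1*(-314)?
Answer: 594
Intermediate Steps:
-28*(-10) - 1*(-314) = 280 + 314 = 594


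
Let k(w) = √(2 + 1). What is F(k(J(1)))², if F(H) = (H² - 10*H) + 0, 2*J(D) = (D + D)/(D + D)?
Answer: 309 - 60*√3 ≈ 205.08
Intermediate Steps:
J(D) = ½ (J(D) = ((D + D)/(D + D))/2 = ((2*D)/((2*D)))/2 = ((2*D)*(1/(2*D)))/2 = (½)*1 = ½)
k(w) = √3
F(H) = H² - 10*H
F(k(J(1)))² = (√3*(-10 + √3))² = 3*(-10 + √3)²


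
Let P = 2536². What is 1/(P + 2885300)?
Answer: 1/9316596 ≈ 1.0734e-7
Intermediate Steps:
P = 6431296
1/(P + 2885300) = 1/(6431296 + 2885300) = 1/9316596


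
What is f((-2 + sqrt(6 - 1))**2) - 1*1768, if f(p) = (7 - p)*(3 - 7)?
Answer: -1760 - 16*sqrt(5) ≈ -1795.8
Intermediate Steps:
f(p) = -28 + 4*p (f(p) = (7 - p)*(-4) = -28 + 4*p)
f((-2 + sqrt(6 - 1))**2) - 1*1768 = (-28 + 4*(-2 + sqrt(6 - 1))**2) - 1*1768 = (-28 + 4*(-2 + sqrt(5))**2) - 1768 = -1796 + 4*(-2 + sqrt(5))**2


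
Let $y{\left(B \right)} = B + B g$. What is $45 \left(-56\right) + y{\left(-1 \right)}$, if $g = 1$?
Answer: $-2522$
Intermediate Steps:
$y{\left(B \right)} = 2 B$ ($y{\left(B \right)} = B + B 1 = B + B = 2 B$)
$45 \left(-56\right) + y{\left(-1 \right)} = 45 \left(-56\right) + 2 \left(-1\right) = -2520 - 2 = -2522$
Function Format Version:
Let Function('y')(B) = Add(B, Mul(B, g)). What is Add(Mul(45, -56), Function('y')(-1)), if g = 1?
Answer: -2522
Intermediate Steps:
Function('y')(B) = Mul(2, B) (Function('y')(B) = Add(B, Mul(B, 1)) = Add(B, B) = Mul(2, B))
Add(Mul(45, -56), Function('y')(-1)) = Add(Mul(45, -56), Mul(2, -1)) = Add(-2520, -2) = -2522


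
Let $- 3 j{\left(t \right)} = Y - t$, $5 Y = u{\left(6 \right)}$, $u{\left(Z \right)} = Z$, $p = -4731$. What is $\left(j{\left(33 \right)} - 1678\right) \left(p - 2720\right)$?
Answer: $\frac{62118987}{5} \approx 1.2424 \cdot 10^{7}$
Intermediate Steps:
$Y = \frac{6}{5}$ ($Y = \frac{1}{5} \cdot 6 = \frac{6}{5} \approx 1.2$)
$j{\left(t \right)} = - \frac{2}{5} + \frac{t}{3}$ ($j{\left(t \right)} = - \frac{\frac{6}{5} - t}{3} = - \frac{2}{5} + \frac{t}{3}$)
$\left(j{\left(33 \right)} - 1678\right) \left(p - 2720\right) = \left(\left(- \frac{2}{5} + \frac{1}{3} \cdot 33\right) - 1678\right) \left(-4731 - 2720\right) = \left(\left(- \frac{2}{5} + 11\right) - 1678\right) \left(-7451\right) = \left(\frac{53}{5} - 1678\right) \left(-7451\right) = \left(- \frac{8337}{5}\right) \left(-7451\right) = \frac{62118987}{5}$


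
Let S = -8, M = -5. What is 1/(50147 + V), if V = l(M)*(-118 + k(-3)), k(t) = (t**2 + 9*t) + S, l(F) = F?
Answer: 1/50867 ≈ 1.9659e-5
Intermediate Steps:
k(t) = -8 + t**2 + 9*t (k(t) = (t**2 + 9*t) - 8 = -8 + t**2 + 9*t)
V = 720 (V = -5*(-118 + (-8 + (-3)**2 + 9*(-3))) = -5*(-118 + (-8 + 9 - 27)) = -5*(-118 - 26) = -5*(-144) = 720)
1/(50147 + V) = 1/(50147 + 720) = 1/50867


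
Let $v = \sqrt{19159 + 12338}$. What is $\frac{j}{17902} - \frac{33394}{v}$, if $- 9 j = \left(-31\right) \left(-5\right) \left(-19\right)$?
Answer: $\frac{2945}{161118} - \frac{33394 \sqrt{31497}}{31497} \approx -188.14$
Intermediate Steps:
$v = \sqrt{31497} \approx 177.47$
$j = \frac{2945}{9}$ ($j = - \frac{\left(-31\right) \left(-5\right) \left(-19\right)}{9} = - \frac{155 \left(-19\right)}{9} = \left(- \frac{1}{9}\right) \left(-2945\right) = \frac{2945}{9} \approx 327.22$)
$\frac{j}{17902} - \frac{33394}{v} = \frac{2945}{9 \cdot 17902} - \frac{33394}{\sqrt{31497}} = \frac{2945}{9} \cdot \frac{1}{17902} - 33394 \frac{\sqrt{31497}}{31497} = \frac{2945}{161118} - \frac{33394 \sqrt{31497}}{31497}$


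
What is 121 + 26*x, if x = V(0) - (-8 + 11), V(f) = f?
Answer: 43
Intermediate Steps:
x = -3 (x = 0 - (-8 + 11) = 0 - 1*3 = 0 - 3 = -3)
121 + 26*x = 121 + 26*(-3) = 121 - 78 = 43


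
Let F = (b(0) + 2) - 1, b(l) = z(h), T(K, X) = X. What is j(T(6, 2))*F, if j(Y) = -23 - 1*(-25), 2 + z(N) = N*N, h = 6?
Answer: 70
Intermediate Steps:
z(N) = -2 + N² (z(N) = -2 + N*N = -2 + N²)
b(l) = 34 (b(l) = -2 + 6² = -2 + 36 = 34)
F = 35 (F = (34 + 2) - 1 = 36 - 1 = 35)
j(Y) = 2 (j(Y) = -23 + 25 = 2)
j(T(6, 2))*F = 2*35 = 70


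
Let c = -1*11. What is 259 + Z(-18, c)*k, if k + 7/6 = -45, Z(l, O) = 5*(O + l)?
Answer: 41719/6 ≈ 6953.2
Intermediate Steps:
c = -11
Z(l, O) = 5*O + 5*l
k = -277/6 (k = -7/6 - 45 = -277/6 ≈ -46.167)
259 + Z(-18, c)*k = 259 + (5*(-11) + 5*(-18))*(-277/6) = 259 + (-55 - 90)*(-277/6) = 259 - 145*(-277/6) = 259 + 40165/6 = 41719/6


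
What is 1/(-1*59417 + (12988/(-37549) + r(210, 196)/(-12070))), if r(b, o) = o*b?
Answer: -45321643/2693046290331 ≈ -1.6829e-5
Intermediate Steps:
r(b, o) = b*o
1/(-1*59417 + (12988/(-37549) + r(210, 196)/(-12070))) = 1/(-1*59417 + (12988/(-37549) + (210*196)/(-12070))) = 1/(-59417 + (12988*(-1/37549) + 41160*(-1/12070))) = 1/(-59417 + (-12988/37549 - 4116/1207)) = 1/(-59417 - 170228200/45321643) = 1/(-2693046290331/45321643) = -45321643/2693046290331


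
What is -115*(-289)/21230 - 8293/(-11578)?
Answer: 28042761/12290047 ≈ 2.2817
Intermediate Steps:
-115*(-289)/21230 - 8293/(-11578) = 33235*(1/21230) - 8293*(-1/11578) = 6647/4246 + 8293/11578 = 28042761/12290047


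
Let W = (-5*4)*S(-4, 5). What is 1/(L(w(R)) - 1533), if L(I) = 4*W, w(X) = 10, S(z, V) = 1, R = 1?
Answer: -1/1613 ≈ -0.00061996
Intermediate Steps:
W = -20 (W = -5*4*1 = -20*1 = -20)
L(I) = -80 (L(I) = 4*(-20) = -80)
1/(L(w(R)) - 1533) = 1/(-80 - 1533) = 1/(-1613) = -1/1613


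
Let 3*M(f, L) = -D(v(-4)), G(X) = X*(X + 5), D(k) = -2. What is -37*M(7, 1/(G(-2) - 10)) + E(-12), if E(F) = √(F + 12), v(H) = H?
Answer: -74/3 ≈ -24.667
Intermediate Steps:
G(X) = X*(5 + X)
E(F) = √(12 + F)
M(f, L) = ⅔ (M(f, L) = (-1*(-2))/3 = (⅓)*2 = ⅔)
-37*M(7, 1/(G(-2) - 10)) + E(-12) = -37*⅔ + √(12 - 12) = -74/3 + √0 = -74/3 + 0 = -74/3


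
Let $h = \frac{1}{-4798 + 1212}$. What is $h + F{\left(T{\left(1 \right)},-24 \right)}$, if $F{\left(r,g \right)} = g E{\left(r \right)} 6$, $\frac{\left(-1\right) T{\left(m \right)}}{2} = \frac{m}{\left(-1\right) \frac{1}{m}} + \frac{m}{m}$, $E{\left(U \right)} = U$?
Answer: $- \frac{1}{3586} \approx -0.00027886$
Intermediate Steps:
$T{\left(m \right)} = -2 + 2 m^{2}$ ($T{\left(m \right)} = - 2 \left(\frac{m}{\left(-1\right) \frac{1}{m}} + \frac{m}{m}\right) = - 2 \left(m \left(- m\right) + 1\right) = - 2 \left(- m^{2} + 1\right) = - 2 \left(1 - m^{2}\right) = -2 + 2 m^{2}$)
$F{\left(r,g \right)} = 6 g r$ ($F{\left(r,g \right)} = g r 6 = 6 g r$)
$h = - \frac{1}{3586}$ ($h = \frac{1}{-3586} = - \frac{1}{3586} \approx -0.00027886$)
$h + F{\left(T{\left(1 \right)},-24 \right)} = - \frac{1}{3586} + 6 \left(-24\right) \left(-2 + 2 \cdot 1^{2}\right) = - \frac{1}{3586} + 6 \left(-24\right) \left(-2 + 2 \cdot 1\right) = - \frac{1}{3586} + 6 \left(-24\right) \left(-2 + 2\right) = - \frac{1}{3586} + 6 \left(-24\right) 0 = - \frac{1}{3586} + 0 = - \frac{1}{3586}$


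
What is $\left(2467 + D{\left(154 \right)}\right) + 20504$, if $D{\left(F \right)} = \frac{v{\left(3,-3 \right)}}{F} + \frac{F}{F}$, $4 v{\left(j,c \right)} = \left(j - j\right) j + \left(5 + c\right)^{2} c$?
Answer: $\frac{3537685}{154} \approx 22972.0$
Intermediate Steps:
$v{\left(j,c \right)} = \frac{c \left(5 + c\right)^{2}}{4}$ ($v{\left(j,c \right)} = \frac{\left(j - j\right) j + \left(5 + c\right)^{2} c}{4} = \frac{0 j + c \left(5 + c\right)^{2}}{4} = \frac{0 + c \left(5 + c\right)^{2}}{4} = \frac{c \left(5 + c\right)^{2}}{4}$)
$D{\left(F \right)} = 1 - \frac{3}{F}$ ($D{\left(F \right)} = \frac{\frac{1}{4} \left(-3\right) \left(5 - 3\right)^{2}}{F} + \frac{F}{F} = \frac{\frac{1}{4} \left(-3\right) 2^{2}}{F} + 1 = \frac{\frac{1}{4} \left(-3\right) 4}{F} + 1 = - \frac{3}{F} + 1 = 1 - \frac{3}{F}$)
$\left(2467 + D{\left(154 \right)}\right) + 20504 = \left(2467 + \frac{-3 + 154}{154}\right) + 20504 = \left(2467 + \frac{1}{154} \cdot 151\right) + 20504 = \left(2467 + \frac{151}{154}\right) + 20504 = \frac{380069}{154} + 20504 = \frac{3537685}{154}$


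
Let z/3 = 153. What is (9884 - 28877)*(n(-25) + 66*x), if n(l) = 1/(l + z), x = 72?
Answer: -39170574417/434 ≈ -9.0255e+7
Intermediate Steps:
z = 459 (z = 3*153 = 459)
n(l) = 1/(459 + l) (n(l) = 1/(l + 459) = 1/(459 + l))
(9884 - 28877)*(n(-25) + 66*x) = (9884 - 28877)*(1/(459 - 25) + 66*72) = -18993*(1/434 + 4752) = -18993*2062369/434 = -39170574417/434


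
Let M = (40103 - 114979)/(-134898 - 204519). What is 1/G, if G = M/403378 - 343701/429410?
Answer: -29395980946155330/23528611685501833 ≈ -1.2494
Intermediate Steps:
M = 74876/339417 (M = -74876/(-339417) = -74876*(-1/339417) = 74876/339417 ≈ 0.22060)
G = -23528611685501833/29395980946155330 (G = (74876/339417)/403378 - 343701/429410 = (74876/339417)*(1/403378) - 343701*1/429410 = 37438/68456675313 - 343701/429410 = -23528611685501833/29395980946155330 ≈ -0.80040)
1/G = 1/(-23528611685501833/29395980946155330) = -29395980946155330/23528611685501833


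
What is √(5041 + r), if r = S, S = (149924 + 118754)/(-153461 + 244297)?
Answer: 3*√1156072179154/45418 ≈ 71.021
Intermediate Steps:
S = 134339/45418 (S = 268678/90836 = 268678*(1/90836) = 134339/45418 ≈ 2.9578)
r = 134339/45418 ≈ 2.9578
√(5041 + r) = √(5041 + 134339/45418) = √(229086477/45418) = 3*√1156072179154/45418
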